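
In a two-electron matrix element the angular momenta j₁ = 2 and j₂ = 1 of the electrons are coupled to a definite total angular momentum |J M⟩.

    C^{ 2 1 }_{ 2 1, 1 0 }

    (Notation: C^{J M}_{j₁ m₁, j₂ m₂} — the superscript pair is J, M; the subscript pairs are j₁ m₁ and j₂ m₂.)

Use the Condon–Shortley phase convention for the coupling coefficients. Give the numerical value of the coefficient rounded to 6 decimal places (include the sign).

j₁+j₂−J=1  J+j₁−j₂=3  J−j₁+j₂=1  j₁+j₂+J+1=6
(j₁±m₁, j₂±m₂, J±M) = (3,1,1,1,3,1)
P² = 3/2
sum k=0..1:
  [0] +1/2 = 1/2
  [1] −1/6 = -1/6
S = 1/3
C² = P²·S² = 1/6 ; C = +0.408248

+√(1/6) = +0.408248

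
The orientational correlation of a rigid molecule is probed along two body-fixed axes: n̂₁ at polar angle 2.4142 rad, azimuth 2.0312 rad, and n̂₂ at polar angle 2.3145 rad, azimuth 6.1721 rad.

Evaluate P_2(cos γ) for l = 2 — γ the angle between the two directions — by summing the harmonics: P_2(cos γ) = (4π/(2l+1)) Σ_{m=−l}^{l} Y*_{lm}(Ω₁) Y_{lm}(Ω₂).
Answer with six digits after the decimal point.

Summing Y*_{l m}(θ₁,φ₁)·Y_{l m}(θ₂,φ₂) over m ∈ [−2, 2]; prefactor 4π/(2·2+1) = 2.513274:
  m=-2: (-0.10335 - 0.13596j) × (0.20408 + 0.04610j) = -0.01482 - 0.03251j  (running Σ = -0.01482 - 0.03251j)
  m=-1: (0.17047 - 0.34373j) × (-0.38256 - 0.04267j) = -0.07988 + 0.12422j  (running Σ = -0.09471 + 0.09171j)
  m=0: (0.21246 + 0.00000j) × (0.11829 + 0.00000j) = 0.02513 + 0.00000j  (running Σ = -0.06958 + 0.09171j)
  m=1: (-0.17047 - 0.34373j) × (0.38256 - 0.04267j) = -0.07988 - 0.12422j  (running Σ = -0.14946 - 0.03251j)
  m=2: (-0.10335 + 0.13596j) × (0.20408 - 0.04610j) = -0.01482 + 0.03251j  (running Σ = -0.16428 + 0.00000j)
Σ over m = -0.16428 + 0.00000j; ×(4π/5) → -0.41289 + 0.00000j. Real part: -0.412890

-0.412890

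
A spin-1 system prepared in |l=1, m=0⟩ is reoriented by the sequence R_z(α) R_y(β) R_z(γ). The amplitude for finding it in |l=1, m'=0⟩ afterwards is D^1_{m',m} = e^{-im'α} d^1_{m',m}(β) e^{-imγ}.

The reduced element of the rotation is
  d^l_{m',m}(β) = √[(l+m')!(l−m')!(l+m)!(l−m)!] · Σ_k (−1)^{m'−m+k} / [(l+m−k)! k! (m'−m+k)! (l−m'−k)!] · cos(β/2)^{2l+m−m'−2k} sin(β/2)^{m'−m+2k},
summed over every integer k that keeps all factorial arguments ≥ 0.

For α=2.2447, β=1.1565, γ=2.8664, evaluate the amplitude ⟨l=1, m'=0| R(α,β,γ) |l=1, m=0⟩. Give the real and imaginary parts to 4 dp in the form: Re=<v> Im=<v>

D^1_{0,0}(2.2447,1.1565,2.8664) = e^{-i·0·2.2447}·d^1_{0,0}(1.1565)·e^{-i·0·2.8664}. Compute d first:
Half-angle: c=0.837420, s=0.546559. N=√(1·1·1·1)=1.000000
Admissible k: 0..1 (factorial args all ≥0)
  k=0: (−1)^0·1.0000/(1)·0.8374^2·0.5466^0 = +0.701273
  k=1: (−1)^1·1.0000/(1)·0.8374^0·0.5466^2 = -0.298727
d^1_{0,0}(1.1565) = +0.701273 -0.298727 = +0.402546
D = (+1.000000+0.000000i)·(+0.402546)·(+1.000000+0.000000i) = +0.402546+0.000000i

Re=0.4025 Im=0.0000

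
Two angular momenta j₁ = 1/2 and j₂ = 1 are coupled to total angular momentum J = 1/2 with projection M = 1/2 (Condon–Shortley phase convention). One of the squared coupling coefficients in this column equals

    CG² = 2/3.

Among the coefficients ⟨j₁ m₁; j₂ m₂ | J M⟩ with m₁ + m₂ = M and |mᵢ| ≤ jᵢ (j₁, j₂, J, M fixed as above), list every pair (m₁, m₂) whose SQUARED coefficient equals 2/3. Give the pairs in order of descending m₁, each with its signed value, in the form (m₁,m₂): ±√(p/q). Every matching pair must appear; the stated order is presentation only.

(-1/2,1): −√(2/3)

Admissible pairs with m₁+m₂ = M = 1/2: (-1/2,1), (1/2,0)
  (m₁,m₂)=(1/2,0): CG² = 1/3, CG = +√(1/3)
  (m₁,m₂)=(-1/2,1): CG² = 2/3, CG = −√(2/3)   ← matches the target
Pairs with CG² = 2/3: (-1/2,1): −√(2/3)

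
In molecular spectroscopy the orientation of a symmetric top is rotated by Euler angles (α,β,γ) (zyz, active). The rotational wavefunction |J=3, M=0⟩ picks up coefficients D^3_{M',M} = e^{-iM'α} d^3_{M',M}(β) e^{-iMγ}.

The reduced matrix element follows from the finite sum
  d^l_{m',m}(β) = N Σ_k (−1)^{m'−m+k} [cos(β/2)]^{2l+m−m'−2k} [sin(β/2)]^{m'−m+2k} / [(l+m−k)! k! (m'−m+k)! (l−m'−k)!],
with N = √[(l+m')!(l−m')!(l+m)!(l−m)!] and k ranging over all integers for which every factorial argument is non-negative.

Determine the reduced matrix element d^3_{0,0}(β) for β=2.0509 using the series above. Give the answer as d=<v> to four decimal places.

d^3_{0,0}(β=2.0509) via the finite sum:
Half-angle: c=0.518714, s=0.854948. N=√(6·6·6·6)=36.000000
Admissible k: 0..3 (factorial args all ≥0)
  k=0: (−1)^0·36.0000/(36)·0.5187^6·0.8549^0 = +0.019479
  k=1: (−1)^1·36.0000/(4)·0.5187^4·0.8549^2 = -0.476249
  k=2: (−1)^2·36.0000/(4)·0.5187^2·0.8549^4 = +1.293770
  k=3: (−1)^3·36.0000/(36)·0.5187^0·0.8549^6 = -0.390515
d^3_{0,0}(2.0509) = +0.019479 -0.476249 +1.293770 -0.390515 = +0.446485

d=0.4465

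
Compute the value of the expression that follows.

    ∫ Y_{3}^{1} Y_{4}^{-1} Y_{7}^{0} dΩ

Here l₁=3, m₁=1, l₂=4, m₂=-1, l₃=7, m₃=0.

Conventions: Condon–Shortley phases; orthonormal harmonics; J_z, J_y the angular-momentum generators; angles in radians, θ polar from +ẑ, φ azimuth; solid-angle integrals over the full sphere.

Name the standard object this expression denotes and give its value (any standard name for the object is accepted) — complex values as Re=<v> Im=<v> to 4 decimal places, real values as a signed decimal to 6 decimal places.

Gaunt coefficient, +0.182674

This is a Gaunt coefficient — the integral of a triple product of spherical harmonics over the sphere.
Checks pass: Σm=0; 14 even; l₃=7∈[1,7].
(2·3+1)(2·4+1)(2·7+1) = 945
Δ: 0! 6! 8! / 15! → 1/45045
sum: t=0:+1/20736 = 1/20736
3j²(3 4 7; 0 0 0) = Δ·Π!·Σ² = 35/1287  (sign -1)
sum: t=0:+1/34560 = 1/34560
3j²(3 4 7; 1 -1 0) = Δ·Π!·Σ² = 7/429  (sign -1)
combine: 4πI² = 945·35/1287·7/429 = 8575/20449
take √, sign +1: I = 0.18267373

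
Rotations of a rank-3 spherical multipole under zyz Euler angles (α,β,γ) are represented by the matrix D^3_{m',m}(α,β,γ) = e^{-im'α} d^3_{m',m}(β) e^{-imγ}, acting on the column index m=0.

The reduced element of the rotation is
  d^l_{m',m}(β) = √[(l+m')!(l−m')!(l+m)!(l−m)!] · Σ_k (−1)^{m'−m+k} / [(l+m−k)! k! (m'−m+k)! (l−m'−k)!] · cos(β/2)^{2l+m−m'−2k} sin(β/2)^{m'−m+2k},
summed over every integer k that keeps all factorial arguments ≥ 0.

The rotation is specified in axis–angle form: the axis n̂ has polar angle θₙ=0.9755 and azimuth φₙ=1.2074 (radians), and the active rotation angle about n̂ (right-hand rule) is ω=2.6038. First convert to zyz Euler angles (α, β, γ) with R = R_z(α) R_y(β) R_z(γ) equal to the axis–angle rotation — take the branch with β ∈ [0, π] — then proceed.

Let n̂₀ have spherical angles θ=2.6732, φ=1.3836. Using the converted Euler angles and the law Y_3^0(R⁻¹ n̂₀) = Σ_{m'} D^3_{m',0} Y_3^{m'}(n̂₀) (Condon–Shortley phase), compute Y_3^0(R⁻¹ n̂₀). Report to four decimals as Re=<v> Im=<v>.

Axis–angle → zyz. n̂ = (sinθₙcosφₙ, sinθₙsinφₙ, cosθₙ) = (+0.294307, +0.773911, +0.560754), ω = 2.6038.
R = I cosω + sinω [n̂]ₓ + (1−cosω) n̂n̂ᵀ gives
  R = [-0.697835, +0.136142, +0.703201; +0.710625, +0.254490, +0.655932; -0.089658, +0.957445, -0.274338]
β = atan2(√(R₁₃²+R₂₃²), R₃₃) = 1.848697; α = atan2(R₂₃, R₁₃) mod 2π = 0.750633; γ = atan2(R₃₂, −R₃₁) mod 2π = 1.477426
Need the full column D^3_{m',0} for m'=−3..3 at α=0.7506, β=1.8487, γ=1.4774.
cos(β/2)=0.602355, sin(β/2)=0.798229
d^3_{-3,0}: single k=3 term ⇒ +0.497111;  D = -0.313007+0.386195i
d^3_{-2,0}: k∈[2..3] ⇒ +0.459435 -0.806816 = -0.347380;  D = -0.024134-0.346541i
d^3_{-1,0}: k∈[1..3] ⇒ +0.219270 -1.155182 +0.676206 = -0.259706;  D = -0.189912-0.177146i
d^3_{0,0}: k∈[0..3] ⇒ +0.047765 -0.754929 +1.325733 -0.258680 = +0.359889;  D = +0.359889+0.000000i
d^3_{1,0}: k∈[0..2] ⇒ -0.219270 +1.155182 -0.676206 = +0.259706;  D = +0.189912-0.177146i
d^3_{2,0}: k∈[0..1] ⇒ +0.459435 -0.806816 = -0.347380;  D = -0.024134+0.346541i
d^3_{3,0}: single k=0 term ⇒ -0.497111;  D = +0.313007+0.386195i
Y_3^{m'}(θ=2.6732,φ=1.3836) and Σ D·Y over m':
  (-0.3130+0.3862i)·(-0.0204+0.0325i)  (-0.0241-0.3465i)·(+0.1730+0.0680i)  (-0.1899-0.1771i)·(+0.0809-0.4273i)  (+0.3599+0.0000i)·(-0.3266+0.0000i)  (+0.1899-0.1771i)·(-0.0809-0.4273i)  (-0.0241+0.3465i)·(+0.1730-0.0680i)  (+0.3130+0.3862i)·(+0.0204+0.0325i)
Y_3^0(R⁻¹ n̂) = -0.273236-0.000000i

Re=-0.2732 Im=0.0000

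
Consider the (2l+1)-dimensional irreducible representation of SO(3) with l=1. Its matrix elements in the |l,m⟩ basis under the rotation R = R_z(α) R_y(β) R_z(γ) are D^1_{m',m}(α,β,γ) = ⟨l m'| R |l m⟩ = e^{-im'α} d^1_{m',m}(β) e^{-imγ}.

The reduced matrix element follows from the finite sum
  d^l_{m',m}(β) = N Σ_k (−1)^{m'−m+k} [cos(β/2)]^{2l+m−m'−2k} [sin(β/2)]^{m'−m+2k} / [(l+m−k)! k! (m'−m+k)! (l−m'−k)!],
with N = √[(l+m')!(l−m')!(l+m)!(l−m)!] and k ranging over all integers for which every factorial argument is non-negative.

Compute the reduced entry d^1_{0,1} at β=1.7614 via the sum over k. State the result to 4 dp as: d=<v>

d^1_{0,1}(β=1.7614) via the finite sum:
c=cos(1.761400/2)=0.636611, s=sin(1.761400/2)=0.771185; N=√[1·1·2·1]=1.414214
k: max(0,(1)−(0))=1 … min(1+(1),1−(0))=1
  k=1: (−1)^0·1.4142/(1)·0.6366^1·0.7712^1 = +0.694301
d^1_{0,1}(1.7614) = +0.694301

d=0.6943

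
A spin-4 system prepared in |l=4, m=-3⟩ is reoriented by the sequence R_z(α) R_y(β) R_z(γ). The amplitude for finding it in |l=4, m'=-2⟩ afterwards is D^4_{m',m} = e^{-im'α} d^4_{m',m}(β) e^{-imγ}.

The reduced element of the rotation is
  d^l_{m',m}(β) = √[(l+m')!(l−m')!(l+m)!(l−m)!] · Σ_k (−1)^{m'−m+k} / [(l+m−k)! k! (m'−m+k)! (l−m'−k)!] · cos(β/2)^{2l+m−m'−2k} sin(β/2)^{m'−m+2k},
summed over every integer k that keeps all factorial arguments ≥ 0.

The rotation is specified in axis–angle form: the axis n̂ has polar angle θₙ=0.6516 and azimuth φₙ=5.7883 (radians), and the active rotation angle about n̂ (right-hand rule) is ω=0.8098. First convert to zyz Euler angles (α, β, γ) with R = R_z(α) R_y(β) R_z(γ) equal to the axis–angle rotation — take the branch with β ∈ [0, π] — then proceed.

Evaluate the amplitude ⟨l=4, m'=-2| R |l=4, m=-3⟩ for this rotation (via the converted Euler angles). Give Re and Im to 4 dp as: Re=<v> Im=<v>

Re=0.5026 Im=0.3195

Axis–angle → zyz. n̂ = (sinθₙcosφₙ, sinθₙsinφₙ, cosθₙ) = (+0.533698, -0.288026, +0.795114), ω = 0.8098.
R = I cosω + sinω [n̂]ₓ + (1−cosω) n̂n̂ᵀ gives
  R = [+0.778043, -0.623489, -0.076874; +0.528074, +0.715390, -0.457553; +0.340274, +0.315401, +0.885853]
β = atan2(√(R₁₃²+R₂₃²), R₃₃) = 0.482467; α = atan2(R₂₃, R₁₃) mod 2π = 4.545933; γ = atan2(R₃₂, −R₃₁) mod 2π = 2.394111
Split into d^4_{-2,-3}(β=0.4825) × two z-phases.
With c≡cos(β/2)=0.971044 and s≡sin(β/2)=0.238901, N=[2·720·1·5040]^{1/2}=2693.993318
k∈{0,1} keeps every argument non-negative
  k=0: (−1)^1·2693.9933/(720)·0.9710^7·0.2389^1 = -0.727702
  k=1: (−1)^2·2693.9933/(240)·0.9710^5·0.2389^3 = +0.132139
d^4_{-2,-3}(0.4825) = -0.727702 +0.132139 = -0.595563
Attach z-rotation phases: D = e^{-i(-2)(4.5459)}·(-0.595563)·e^{-i(-3)(2.3941)} = +0.502611+0.319496i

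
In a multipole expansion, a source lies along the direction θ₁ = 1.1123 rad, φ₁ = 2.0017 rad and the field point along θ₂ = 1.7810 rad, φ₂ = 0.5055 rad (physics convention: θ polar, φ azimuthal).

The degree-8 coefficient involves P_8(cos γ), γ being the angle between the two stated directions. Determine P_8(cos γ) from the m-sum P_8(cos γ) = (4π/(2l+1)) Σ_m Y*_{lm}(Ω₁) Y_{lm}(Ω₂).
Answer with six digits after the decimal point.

Addition theorem: P_8(cos γ) = (4π/17) Σ_m Y*_{lm}(Ω₁) Y_{lm}(Ω₂), m = −8…8:
  term(m=-8) = 0.07689 - 0.05224j   from Y*(Ω₁)=-0.20550 - 0.06484j, Y(Ω₂)=-0.26732 + 0.33854j
  term(m=-7) = 0.07811 + 0.13575j   from Y*(Ω₁)=0.05315 + 0.42210j, Y(Ω₂)=0.33951 - 0.14231j
  term(m=-6) = 0.03908 - 0.01876j   from Y*(Ω₁)=0.32219 - 0.20028j, Y(Ω₂)=0.11359 + 0.01238j
  term(m=-5) = -0.00167 - 0.00426j   from Y*(Ω₁)=0.01072 + 0.00708j, Y(Ω₂)=-0.29118 - 0.20529j
  term(m=-4) = 0.00091 - 0.00028j   from Y*(Ω₁)=0.05324 - 0.34566j, Y(Ω₂)=0.00119 + 0.00245j
  term(m=-3) = -0.01222 - 0.05369j   from Y*(Ω₁)=-0.15993 + 0.04566j, Y(Ω₂)=-0.01797 + 0.33058j
  term(m=-2) = -0.01477 + 0.00222j   from Y*(Ω₁)=-0.17763 - 0.20708j, Y(Ω₂)=0.02908 - 0.04640j
  term(m=-1) = 0.00532 + 0.07115j   from Y*(Ω₁)=-0.09435 + 0.20523j, Y(Ω₂)=0.27638 - 0.15296j
  term(m=+0) = 0.01696 + 0.00000j   from Y*(Ω₁)=-0.24274 + 0.00000j, Y(Ω₂)=-0.06988 + 0.00000j
  term(m=+1) = 0.00532 - 0.07115j   from Y*(Ω₁)=0.09435 + 0.20523j, Y(Ω₂)=-0.27638 - 0.15296j
  term(m=+2) = -0.01477 - 0.00222j   from Y*(Ω₁)=-0.17763 + 0.20708j, Y(Ω₂)=0.02908 + 0.04640j
  term(m=+3) = -0.01222 + 0.05369j   from Y*(Ω₁)=0.15993 + 0.04566j, Y(Ω₂)=0.01797 + 0.33058j
  term(m=+4) = 0.00091 + 0.00028j   from Y*(Ω₁)=0.05324 + 0.34566j, Y(Ω₂)=0.00119 - 0.00245j
  term(m=+5) = -0.00167 + 0.00426j   from Y*(Ω₁)=-0.01072 + 0.00708j, Y(Ω₂)=0.29118 - 0.20529j
  term(m=+6) = 0.03908 + 0.01876j   from Y*(Ω₁)=0.32219 + 0.20028j, Y(Ω₂)=0.11359 - 0.01238j
  term(m=+7) = 0.07811 - 0.13575j   from Y*(Ω₁)=-0.05315 + 0.42210j, Y(Ω₂)=-0.33951 - 0.14231j
  term(m=+8) = 0.07689 + 0.05224j   from Y*(Ω₁)=-0.20550 + 0.06484j, Y(Ω₂)=-0.26732 - 0.33854j
Accumulated sum 0.36025 + 0.00000j; after 4π/(2l+1) scaling, 0.26629 + 0.00000j ⇒ P_8 = 0.266293

0.266293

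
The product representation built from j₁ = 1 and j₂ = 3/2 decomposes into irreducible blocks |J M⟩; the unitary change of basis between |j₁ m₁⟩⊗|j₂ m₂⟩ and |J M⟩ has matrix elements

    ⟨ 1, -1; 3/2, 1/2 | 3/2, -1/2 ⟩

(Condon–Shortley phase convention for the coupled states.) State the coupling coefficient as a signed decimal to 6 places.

-0.730297  (= −√(8/15))

√[4·1!1!2!/5! · 0!2!2!1!1!2!] = √(8/15)
  +(−1)^1/∏(1,0,1,1,0,1)! = -1  (running -1)
⟨..|..⟩ = √(8/15)·(-1) = -0.730297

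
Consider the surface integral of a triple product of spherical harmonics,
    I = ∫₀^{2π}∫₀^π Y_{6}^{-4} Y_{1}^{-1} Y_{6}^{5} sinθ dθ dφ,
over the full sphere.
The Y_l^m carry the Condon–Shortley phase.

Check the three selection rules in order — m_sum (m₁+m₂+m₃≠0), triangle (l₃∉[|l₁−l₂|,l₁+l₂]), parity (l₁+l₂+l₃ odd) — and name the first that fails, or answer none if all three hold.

parity

Σmᵢ = 0  ✓
l₃∈[|l₁−l₂|,l₁+l₂]=[5,7], have l₃=6  ✓
Σlᵢ = 13 ⇒ odd  ✗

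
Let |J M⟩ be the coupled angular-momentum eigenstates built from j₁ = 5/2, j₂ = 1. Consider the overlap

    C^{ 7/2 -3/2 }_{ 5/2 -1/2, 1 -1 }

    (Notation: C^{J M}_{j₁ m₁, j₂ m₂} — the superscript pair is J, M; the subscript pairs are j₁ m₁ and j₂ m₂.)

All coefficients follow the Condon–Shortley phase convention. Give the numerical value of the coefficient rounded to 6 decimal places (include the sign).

√[8·0!5!2!/8! · 2!3!0!2!2!5!] = √(1920/7)
  +(−1)^0/∏(0,0,3,0,2,2)! = 1/24  (running 1/24)
⟨..|..⟩ = √(1920/7)·(1/24) = +0.690066

+√(10/21) ≈ +0.690066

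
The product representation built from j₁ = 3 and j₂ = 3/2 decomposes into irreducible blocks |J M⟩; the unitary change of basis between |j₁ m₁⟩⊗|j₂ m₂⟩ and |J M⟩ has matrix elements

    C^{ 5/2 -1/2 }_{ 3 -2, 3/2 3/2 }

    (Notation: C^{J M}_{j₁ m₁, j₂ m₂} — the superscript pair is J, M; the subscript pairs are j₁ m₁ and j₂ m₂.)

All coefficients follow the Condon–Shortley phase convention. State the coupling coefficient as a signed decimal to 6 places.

+0.654654

triangle: 2!·4!·1!/8! = 48/40320
(j±m)!: 1!·5!·3!·0!·2!·3! = 8640
prefactor² = (2J+1)·Δ·N² = 432/7
  k=2: +1/(2!·0!·3!·1!·1!·0!) = 1/12
Σ = 1/12  ⇒  CG² = 432/7·(1/12)² = 3/7
CG = +√(3/7) = +0.654654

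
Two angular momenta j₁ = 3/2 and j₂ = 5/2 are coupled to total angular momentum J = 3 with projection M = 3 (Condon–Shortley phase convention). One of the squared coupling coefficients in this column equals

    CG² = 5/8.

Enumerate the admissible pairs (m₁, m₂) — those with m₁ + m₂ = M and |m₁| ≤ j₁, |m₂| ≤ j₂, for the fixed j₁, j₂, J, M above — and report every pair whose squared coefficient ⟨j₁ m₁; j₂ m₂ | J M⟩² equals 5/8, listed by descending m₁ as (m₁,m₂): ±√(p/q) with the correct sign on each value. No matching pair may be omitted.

Admissible pairs with m₁+m₂ = M = 3: (1/2,5/2), (3/2,3/2)
  (m₁,m₂)=(3/2,3/2): CG² = 3/8, CG = +√(3/8)
  (m₁,m₂)=(1/2,5/2): CG² = 5/8, CG = −√(5/8)   ← matches the target
Pairs with CG² = 5/8: (1/2,5/2): −√(5/8)

(1/2,5/2): −√(5/8)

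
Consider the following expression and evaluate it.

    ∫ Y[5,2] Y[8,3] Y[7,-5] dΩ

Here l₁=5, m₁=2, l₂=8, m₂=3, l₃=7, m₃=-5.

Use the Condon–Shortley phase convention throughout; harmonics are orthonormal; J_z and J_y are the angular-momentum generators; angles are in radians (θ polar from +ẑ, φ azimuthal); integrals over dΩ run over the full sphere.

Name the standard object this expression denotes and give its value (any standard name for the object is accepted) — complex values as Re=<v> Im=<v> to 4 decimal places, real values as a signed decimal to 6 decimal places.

This is a Gaunt coefficient — the integral of a triple product of spherical harmonics over the sphere.
Checks pass: Σm=0; 20 even; l₃=7∈[3,13].
(2·5+1)(2·8+1)(2·7+1) = 2805
Δ: 6! 4! 10! / 21! → 1/814773960
sum: t=1:−1/87091200 t=2:+1/4976640 t=3:−1/2073600 t=4:+1/4976640 t=5:−1/87091200 = -1/9676800
3j²(5 8 7; 0 0 0) = Δ·Π!·Σ² = 360/46189  (sign +1)
sum: t=1:−1/1741824000 t=2:+1/104509440 t=3:−1/69672960 = -1/186624000
3j²(5 8 7; 2 3 -5) = Δ·Π!·Σ² = 308/62985  (sign -1)
combine: 4πI² = 2805·360/46189·308/62985 = 110880/1037153
take √, sign -1: I = -0.09223596

Gaunt coefficient, -0.092236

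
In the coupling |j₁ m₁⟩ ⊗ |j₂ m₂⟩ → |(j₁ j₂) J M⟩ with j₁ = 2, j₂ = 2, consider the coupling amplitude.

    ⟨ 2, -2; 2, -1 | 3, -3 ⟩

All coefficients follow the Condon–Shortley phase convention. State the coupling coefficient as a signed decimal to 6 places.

j₁+j₂−J=1  J+j₁−j₂=3  J−j₁+j₂=3  j₁+j₂+J+1=8
(j₁±m₁, j₂±m₂, J±M) = (0,4,1,3,0,6)
P² = 648
sum k=1..1:
  [1] −1/36 = -1/36
S = -1/36
C² = P²·S² = 1/2 ; C = -0.707107

−√(1/2) = -0.707107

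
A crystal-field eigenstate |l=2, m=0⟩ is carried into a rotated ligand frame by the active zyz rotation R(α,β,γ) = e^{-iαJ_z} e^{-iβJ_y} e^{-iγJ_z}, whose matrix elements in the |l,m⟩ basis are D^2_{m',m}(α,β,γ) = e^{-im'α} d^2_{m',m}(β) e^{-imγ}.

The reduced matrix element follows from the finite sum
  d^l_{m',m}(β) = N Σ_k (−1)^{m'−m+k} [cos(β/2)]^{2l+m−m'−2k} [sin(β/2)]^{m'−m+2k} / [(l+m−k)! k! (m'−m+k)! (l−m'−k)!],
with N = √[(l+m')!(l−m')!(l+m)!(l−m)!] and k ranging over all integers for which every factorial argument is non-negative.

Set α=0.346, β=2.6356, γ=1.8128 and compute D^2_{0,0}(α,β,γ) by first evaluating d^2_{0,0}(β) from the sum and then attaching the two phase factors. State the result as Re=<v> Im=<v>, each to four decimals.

Re=0.6476 Im=0.0000

D^2_{0,0}(0.3460,2.6356,1.8128) = e^{-i·0·0.3460}·d^2_{0,0}(2.6356)·e^{-i·0·1.8128}. Compute d first:
With c≡cos(β/2)=0.250306 and s≡sin(β/2)=0.968167, N=[2·2·2·2]^{1/2}=4.000000
k∈{0,1,2} keeps every argument non-negative
  k=0: (−1)^0·4.0000/(4)·0.2503^4·0.9682^0 = +0.003925
  k=1: (−1)^1·4.0000/(1)·0.2503^2·0.9682^2 = -0.234911
  k=2: (−1)^2·4.0000/(4)·0.2503^0·0.9682^4 = +0.878619
d^2_{0,0}(2.6356) = +0.003925 -0.234911 +0.878619 = +0.647634
D = (+1.000000+0.000000i)·(+0.647634)·(+1.000000+0.000000i) = +0.647634+0.000000i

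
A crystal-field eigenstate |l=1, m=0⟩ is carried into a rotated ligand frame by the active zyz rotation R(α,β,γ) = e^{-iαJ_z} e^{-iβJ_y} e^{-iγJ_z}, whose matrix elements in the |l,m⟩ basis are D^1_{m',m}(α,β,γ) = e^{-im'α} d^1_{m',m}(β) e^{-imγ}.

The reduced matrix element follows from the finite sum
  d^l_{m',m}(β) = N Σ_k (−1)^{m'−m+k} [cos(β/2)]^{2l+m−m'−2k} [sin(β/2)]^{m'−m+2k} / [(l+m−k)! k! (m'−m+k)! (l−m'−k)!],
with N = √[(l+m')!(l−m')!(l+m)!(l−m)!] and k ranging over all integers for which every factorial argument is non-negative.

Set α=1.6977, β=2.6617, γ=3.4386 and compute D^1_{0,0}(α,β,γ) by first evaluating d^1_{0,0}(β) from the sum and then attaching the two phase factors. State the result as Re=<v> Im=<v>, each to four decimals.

Re=-0.8870 Im=0.0000

D^1_{0,0}(1.6977,2.6617,3.4386) = e^{-i·0·1.6977}·d^1_{0,0}(2.6617)·e^{-i·0·3.4386}. Compute d first:
c=cos(2.661700/2)=0.237650, s=sin(2.661700/2)=0.971351; N=√[1·1·1·1]=1.000000
k∈{0,1} keeps every argument non-negative
  k=0: (−1)^0·1.0000/(1)·0.2377^2·0.9714^0 = +0.056478
  k=1: (−1)^1·1.0000/(1)·0.2377^0·0.9714^2 = -0.943522
d^1_{0,0}(2.6617) = +0.056478 -0.943522 = -0.887044
D = (+1.000000+0.000000i)·(-0.887044)·(+1.000000+0.000000i) = -0.887044+0.000000i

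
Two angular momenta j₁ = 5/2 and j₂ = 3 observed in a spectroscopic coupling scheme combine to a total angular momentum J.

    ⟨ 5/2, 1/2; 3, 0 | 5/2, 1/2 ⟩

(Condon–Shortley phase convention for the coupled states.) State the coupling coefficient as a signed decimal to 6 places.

√[6·3!2!3!/9! · 3!2!3!3!3!2!] = √(216/35)
  +(−1)^0/∏(0,3,2,3,0,0)! = 1/72  (running 1/72)
  +(−1)^1/∏(1,2,1,2,1,1)! = -1/4  (running -17/72)
  +(−1)^2/∏(2,1,0,1,2,2)! = 1/8  (running -1/9)
⟨..|..⟩ = √(216/35)·(-1/9) = -0.276026

−√(8/105) = -0.276026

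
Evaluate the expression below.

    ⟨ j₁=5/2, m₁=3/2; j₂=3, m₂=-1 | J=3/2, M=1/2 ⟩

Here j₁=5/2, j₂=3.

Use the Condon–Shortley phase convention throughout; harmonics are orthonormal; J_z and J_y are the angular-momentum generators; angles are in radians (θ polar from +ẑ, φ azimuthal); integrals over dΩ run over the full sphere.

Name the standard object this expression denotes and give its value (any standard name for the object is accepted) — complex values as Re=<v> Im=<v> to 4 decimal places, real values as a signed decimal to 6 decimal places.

Clebsch–Gordan coefficient, −√(7/30) ≈ -0.483046

This is a Clebsch–Gordan (vector-coupling) coefficient.
triangle: 4!·1!·2!/8! = 48/40320
(j±m)!: 4!·1!·2!·4!·2!·1! = 2304
prefactor² = (2J+1)·Δ·N² = 384/35
  k=0: +1/(0!·4!·1!·2!·0!·0!) = 1/48
  k=1: −1/(1!·3!·0!·1!·1!·1!) = -1/6
Σ = -7/48  ⇒  CG² = 384/35·(-7/48)² = 7/30
CG = −√(7/30) = -0.483046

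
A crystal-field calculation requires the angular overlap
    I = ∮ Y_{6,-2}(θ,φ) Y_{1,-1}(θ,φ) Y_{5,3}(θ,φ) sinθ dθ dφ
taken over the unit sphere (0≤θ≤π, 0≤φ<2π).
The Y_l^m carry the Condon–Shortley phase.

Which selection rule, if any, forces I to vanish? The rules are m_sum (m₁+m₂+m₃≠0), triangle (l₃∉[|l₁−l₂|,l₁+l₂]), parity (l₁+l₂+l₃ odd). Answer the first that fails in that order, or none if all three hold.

m₁+m₂+m₃ = -2 − 1 + 3 = 0  ✓
triangle: |6−1|=5 ≤ l₃=5 ≤ 6+1=7  ✓
parity: l₁+l₂+l₃ = 12 is even  ✓

none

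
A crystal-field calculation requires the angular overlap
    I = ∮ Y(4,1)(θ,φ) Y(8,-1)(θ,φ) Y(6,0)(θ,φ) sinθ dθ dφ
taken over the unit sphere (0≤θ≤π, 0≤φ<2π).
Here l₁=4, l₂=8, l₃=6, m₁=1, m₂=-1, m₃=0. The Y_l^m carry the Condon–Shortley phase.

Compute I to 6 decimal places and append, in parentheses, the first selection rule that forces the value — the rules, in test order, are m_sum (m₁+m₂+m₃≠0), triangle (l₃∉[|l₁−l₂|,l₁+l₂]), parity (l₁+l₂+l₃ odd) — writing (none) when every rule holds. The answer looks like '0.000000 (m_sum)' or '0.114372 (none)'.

m-sum 0 ✓  L=18 even ✓  4≤6≤12 ✓
Π(2lᵢ+1) = 9×17×13 = 1989
triangle coeff Δ(4,8,6) = 1/23279256
Σ_t [2,4]: t=2:+1/1658880 t=3:−1/518400 t=4:+1/1658880 = -1/1382400
(3j)²=504/46189 [(4 8 6; 0 0 0)], sign=-1
Σ_t [1,3]: t=1:−1/4147200 t=2:+1/691200 t=3:−1/1244160 = 1/2488320
(3j)²=875/184756 [(4 8 6; 1 -1 0)], sign=+1
⇒ 4πI² = 992250/9653501
I = (-1)√(992250/9653501/(4π)) = -0.09044055
No selection rule forces the value: the integral is nonzero (none).

-0.090441 (none)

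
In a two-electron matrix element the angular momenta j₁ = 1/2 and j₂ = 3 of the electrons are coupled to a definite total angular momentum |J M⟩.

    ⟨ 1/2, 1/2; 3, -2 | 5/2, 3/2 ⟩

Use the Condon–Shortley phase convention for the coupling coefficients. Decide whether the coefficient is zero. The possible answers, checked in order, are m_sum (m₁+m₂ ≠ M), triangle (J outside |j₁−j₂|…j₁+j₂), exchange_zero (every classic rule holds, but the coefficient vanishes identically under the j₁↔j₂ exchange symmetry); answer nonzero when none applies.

m_sum

m-sum: m₁+m₂ = 1/2+(-2) = -3/2, M = 3/2  ✗ ⇒ coefficient is 0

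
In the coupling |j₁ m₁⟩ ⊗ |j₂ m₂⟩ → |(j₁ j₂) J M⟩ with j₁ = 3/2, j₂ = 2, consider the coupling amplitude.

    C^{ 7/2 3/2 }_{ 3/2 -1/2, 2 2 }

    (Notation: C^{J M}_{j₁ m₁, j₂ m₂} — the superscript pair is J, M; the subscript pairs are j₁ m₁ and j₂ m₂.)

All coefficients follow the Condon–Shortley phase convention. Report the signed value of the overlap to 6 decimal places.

√[8·0!3!4!/8! · 1!2!4!0!5!2!] = √(2304/7)
  +(−1)^0/∏(0,0,2,4,1,0)! = 1/48  (running 1/48)
⟨..|..⟩ = √(2304/7)·(1/48) = +0.377964

+0.377964  (= +√(1/7))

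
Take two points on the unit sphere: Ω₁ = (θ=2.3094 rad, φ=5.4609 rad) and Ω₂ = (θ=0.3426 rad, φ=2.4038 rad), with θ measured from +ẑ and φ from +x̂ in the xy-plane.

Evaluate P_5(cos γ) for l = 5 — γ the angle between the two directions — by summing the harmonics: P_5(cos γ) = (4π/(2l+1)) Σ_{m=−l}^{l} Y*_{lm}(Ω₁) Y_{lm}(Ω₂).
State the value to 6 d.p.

Addition theorem: P_5(cos γ) = (4π/11) Σ_m Y*_{lm}(Ω₁) Y_{lm}(Ω₂), m = −5…5:
  term(m=-5) = -0.000186+0.000084i   from Y*(Ω₁)=-0.058003+0.084608i, Y(Ω₂)=+0.001696+0.001033i
  term(m=-4) = -0.004906+0.001724i   from Y*(Ω₁)=+0.292158-0.043423i, Y(Ω₂)=-0.017288+0.003332i
  term(m=-3) = -0.038189+0.009893i   from Y*(Ω₁)=-0.336291-0.269030i, Y(Ω₂)=+0.054894-0.073332i
  term(m=-2) = -0.066226+0.011299i   from Y*(Ω₁)=+0.016545+0.223854i, Y(Ω₂)=+0.028454+0.297946i
  term(m=-1) = +0.133729-0.011326i   from Y*(Ω₁)=-0.166201+0.178938i, Y(Ω₂)=-0.406638-0.369654i
  term(m=+0) = +0.081506+0.000000i   from Y*(Ω₁)=+0.298050-0.000000i, Y(Ω₂)=+0.273463+0.000000i
  term(m=+1) = +0.133729+0.011326i   from Y*(Ω₁)=+0.166201+0.178938i, Y(Ω₂)=+0.406638-0.369654i
  term(m=+2) = -0.066226-0.011299i   from Y*(Ω₁)=+0.016545-0.223854i, Y(Ω₂)=+0.028454-0.297946i
  term(m=+3) = -0.038189-0.009893i   from Y*(Ω₁)=+0.336291-0.269030i, Y(Ω₂)=-0.054894-0.073332i
  term(m=+4) = -0.004906-0.001724i   from Y*(Ω₁)=+0.292158+0.043423i, Y(Ω₂)=-0.017288-0.003332i
  term(m=+5) = -0.000186-0.000084i   from Y*(Ω₁)=+0.058003+0.084608i, Y(Ω₂)=-0.001696+0.001033i
Accumulated sum +0.129950-0.000000i; after 4π/(2l+1) scaling, +0.148455-0.000000i ⇒ P_5 = 0.148455

0.148455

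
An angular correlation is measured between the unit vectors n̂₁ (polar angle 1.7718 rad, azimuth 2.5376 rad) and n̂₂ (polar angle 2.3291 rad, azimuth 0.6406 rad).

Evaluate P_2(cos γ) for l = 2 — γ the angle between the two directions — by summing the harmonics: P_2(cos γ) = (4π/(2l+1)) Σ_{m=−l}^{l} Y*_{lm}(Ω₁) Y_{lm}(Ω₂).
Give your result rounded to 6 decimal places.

Expand P_2 via completeness: Σ_{m} conj(Y_{2,m}) at Ω₁ times Y_{2,m} at Ω₂ —
  [-2]  conj(Y_{2,-2})(Ω₁) = (0.131626, -0.346734) ; Y_{2,-2}(Ω₂) = (0.058141, -0.195120) ; Δ = (-0.060002, -0.045842)
  [-1]  conj(Y_{2,-1})(Ω₁) = (0.124396, -0.085835) ; Y_{2,-1}(Ω₂) = (-0.309236, 0.230528) ; Δ = (-0.018680, 0.055220)
  [+0]  conj(Y_{2,0})(Ω₁) = (-0.277676, -0.000000) ; Y_{2,0}(Ω₂) = (0.132072, 0.000000) ; Δ = (-0.036673, -0.000000)
  [+1]  conj(Y_{2,1})(Ω₁) = (-0.124396, -0.085835) ; Y_{2,1}(Ω₂) = (0.309236, 0.230528) ; Δ = (-0.018680, -0.055220)
  [+2]  conj(Y_{2,2})(Ω₁) = (0.131626, 0.346734) ; Y_{2,2}(Ω₂) = (0.058141, 0.195120) ; Δ = (-0.060002, 0.045842)
Σ over m = (-0.194038, 0.000000); ×(4π/5) → (-0.487670, 0.000000). Real part: -0.487670

-0.487670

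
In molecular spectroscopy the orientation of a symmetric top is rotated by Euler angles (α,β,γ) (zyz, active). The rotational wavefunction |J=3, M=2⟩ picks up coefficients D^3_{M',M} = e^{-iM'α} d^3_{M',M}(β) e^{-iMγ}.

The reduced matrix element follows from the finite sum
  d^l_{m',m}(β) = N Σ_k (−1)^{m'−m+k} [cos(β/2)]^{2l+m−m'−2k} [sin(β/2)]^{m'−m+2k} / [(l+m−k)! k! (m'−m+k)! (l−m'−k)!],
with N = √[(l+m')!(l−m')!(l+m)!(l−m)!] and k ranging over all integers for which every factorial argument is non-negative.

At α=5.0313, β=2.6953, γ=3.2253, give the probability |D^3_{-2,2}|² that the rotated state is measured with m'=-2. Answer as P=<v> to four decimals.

P=0.4079

Split into d^3_{-2,2}(β=2.6953) × two z-phases.
Half-angle: c=0.221299, s=0.975206. N=√(1·120·120·1)=120.000000
Admissible k: 4..5 (factorial args all ≥0)
  k=4: (−1)^0·120.0000/(24)·0.2213^2·0.9752^4 = +0.221470
  k=5: (−1)^1·120.0000/(120)·0.2213^0·0.9752^6 = -0.860158
d^3_{-2,2}(2.6953) = +0.221470 -0.860158 = -0.638688
|D^3_{-2,2}|² = |d^3_{-2,2}(β)|² = (-0.638688)² = 0.407923 (the z-rotation phases have unit modulus)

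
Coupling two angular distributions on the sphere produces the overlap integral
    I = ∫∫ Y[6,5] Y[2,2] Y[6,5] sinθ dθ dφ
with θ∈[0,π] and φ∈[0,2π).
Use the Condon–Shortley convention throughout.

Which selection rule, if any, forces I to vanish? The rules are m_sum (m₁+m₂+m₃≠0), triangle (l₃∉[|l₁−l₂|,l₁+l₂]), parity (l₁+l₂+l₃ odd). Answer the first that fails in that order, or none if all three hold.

m_sum

m₁+m₂+m₃ = 5 + 2 + 5 = 12  ✗
triangle: |6−2|=4 ≤ l₃=6 ≤ 6+2=8
parity: l₁+l₂+l₃ = 14 is even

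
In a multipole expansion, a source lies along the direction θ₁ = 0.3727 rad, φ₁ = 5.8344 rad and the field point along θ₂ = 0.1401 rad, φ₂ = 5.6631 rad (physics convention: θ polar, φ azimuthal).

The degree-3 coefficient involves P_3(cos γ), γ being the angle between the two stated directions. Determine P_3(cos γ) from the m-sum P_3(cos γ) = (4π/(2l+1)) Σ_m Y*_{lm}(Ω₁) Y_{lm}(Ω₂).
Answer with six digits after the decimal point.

Expand P_3 via completeness: Σ_{m} conj(Y_{3,m}) at Ω₁ times Y_{3,m} at Ω₂ —
  m=-3: (0.004483, -0.019639) × (-0.000324, 0.001089) = (0.000020, 0.000011)  (running Σ = (0.000020, 0.000011))
  m=-2: (0.078690, -0.098668) × (0.006406, 0.018665) = (0.002346, 0.000837)  (running Σ = (0.002366, 0.000848))
  m=-1: (0.353816, -0.170383) × (0.143330, 0.102343) = (0.068150, 0.011790)  (running Σ = (0.070516, 0.012638))
  m=0: (0.464698, -0.000000) × (0.703012, 0.000000) = (0.326688, 0.000000)  (running Σ = (0.397204, 0.012638))
  m=1: (-0.353816, -0.170383) × (-0.143330, 0.102343) = (0.068150, -0.011790)  (running Σ = (0.465354, 0.000848))
  m=2: (0.078690, 0.098668) × (0.006406, -0.018665) = (0.002346, -0.000837)  (running Σ = (0.467699, 0.000011))
  m=3: (-0.004483, -0.019639) × (0.000324, 0.001089) = (0.000020, -0.000011)  (running Σ = (0.467719, 0.000000))
Total Σ_m = (0.467719, 0.000000). Multiply by 1.795196: (0.839648, 0.000000). P_3(cos γ) = 0.839648

0.839648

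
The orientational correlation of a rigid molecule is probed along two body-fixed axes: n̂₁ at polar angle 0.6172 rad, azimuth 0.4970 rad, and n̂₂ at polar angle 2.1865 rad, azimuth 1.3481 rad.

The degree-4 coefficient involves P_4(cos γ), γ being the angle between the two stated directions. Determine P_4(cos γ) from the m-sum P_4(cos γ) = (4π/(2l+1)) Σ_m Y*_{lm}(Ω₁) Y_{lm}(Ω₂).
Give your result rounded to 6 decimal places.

Term-by-term m-sum for l=4 (normalisation 4π/9 = 1.396263):
  [-4]  conj(Y_{4,-4})(Ω₁) = (-0.020119, 0.045392) ; Y_{4,-4}(Ω₂) = (0.123595, 0.152836) ; Δ = (-0.009424, 0.002535)
  [-3]  conj(Y_{4,-3})(Ω₁) = (0.015773, 0.197248) ; Y_{4,-3}(Ω₂) = (0.243644, -0.308743) ; Δ = (0.064742, 0.043189)
  [-2]  conj(Y_{4,-2})(Ω₁) = (0.223361, 0.343315) ; Y_{4,-2}(Ω₂) = (-0.268557, -0.128205) ; Δ = (-0.015970, -0.120836)
  [-1]  conj(Y_{4,-1})(Ω₁) = (0.324890, 0.176225) ; Y_{4,-1}(Ω₂) = (0.032769, -0.144707) ; Δ = (0.036147, -0.041239)
  [+0]  conj(Y_{4,0})(Ω₁) = (-0.155653, -0.000000) ; Y_{4,0}(Ω₂) = (-0.329259, 0.000000) ; Δ = (0.051250, 0.000000)
  [+1]  conj(Y_{4,1})(Ω₁) = (-0.324890, 0.176225) ; Y_{4,1}(Ω₂) = (-0.032769, -0.144707) ; Δ = (0.036147, 0.041239)
  [+2]  conj(Y_{4,2})(Ω₁) = (0.223361, -0.343315) ; Y_{4,2}(Ω₂) = (-0.268557, 0.128205) ; Δ = (-0.015970, 0.120836)
  [+3]  conj(Y_{4,3})(Ω₁) = (-0.015773, 0.197248) ; Y_{4,3}(Ω₂) = (-0.243644, -0.308743) ; Δ = (0.064742, -0.043189)
  [+4]  conj(Y_{4,4})(Ω₁) = (-0.020119, -0.045392) ; Y_{4,4}(Ω₂) = (0.123595, -0.152836) ; Δ = (-0.009424, -0.002535)
Σ over m = (0.202240, -0.000000); ×(4π/9) → (0.282381, -0.000000). Real part: 0.282381

0.282381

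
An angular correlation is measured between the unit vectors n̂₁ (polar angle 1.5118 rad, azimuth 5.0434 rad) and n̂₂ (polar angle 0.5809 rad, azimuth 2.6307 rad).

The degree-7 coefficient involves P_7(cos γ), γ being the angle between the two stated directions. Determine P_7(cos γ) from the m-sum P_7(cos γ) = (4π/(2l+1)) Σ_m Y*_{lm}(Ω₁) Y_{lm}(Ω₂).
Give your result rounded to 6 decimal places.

Expand P_7 via completeness: Σ_{m} conj(Y_{7,m}) at Ω₁ times Y_{7,m} at Ω₂ —
  m=-7: Y*=-0.36269 - 0.33537j  Y=0.00680 + 0.00316j  product -0.00141 - 0.00342j
  m=-6: Y*=0.04404 - 0.09989j  Y=-0.04260 + 0.00325j  product -0.00155 + 0.00440j
  m=-5: Y*=-0.34608 - 0.02923j  Y=0.12293 - 0.08180j  product -0.04493 + 0.02471j
  m=-4: Y*=-0.03101 - 0.12312j  Y=-0.15417 + 0.30143j  product 0.04189 + 0.00963j
  m=-3: Y*=-0.25558 + 0.16664j  Y=-0.01861 - 0.48810j  product 0.08609 + 0.12165j
  m=-2: Y*=-0.10601 - 0.08262j  Y=0.16374 + 0.26766j  product 0.00476 - 0.04190j
  m=-1: Y*=-0.09401 + 0.27357j  Y=0.18304 + 0.10260j  product -0.04528 + 0.04043j
  m=+0: Y*=-0.13654 + 0.00000j  Y=-0.39355 + 0.00000j  product 0.05374 + 0.00000j
  m=+1: Y*=0.09401 + 0.27357j  Y=-0.18304 + 0.10260j  product -0.04528 - 0.04043j
  m=+2: Y*=-0.10601 + 0.08262j  Y=0.16374 - 0.26766j  product 0.00476 + 0.04190j
  m=+3: Y*=0.25558 + 0.16664j  Y=0.01861 - 0.48810j  product 0.08609 - 0.12165j
  m=+4: Y*=-0.03101 + 0.12312j  Y=-0.15417 - 0.30143j  product 0.04189 - 0.00963j
  m=+5: Y*=0.34608 - 0.02923j  Y=-0.12293 - 0.08180j  product -0.04493 - 0.02471j
  m=+6: Y*=0.04404 + 0.09989j  Y=-0.04260 - 0.00325j  product -0.00155 - 0.00440j
  m=+7: Y*=0.36269 - 0.33537j  Y=-0.00680 + 0.00316j  product -0.00141 + 0.00342j
Σ over m = 0.13289 - 0.00000j; ×(4π/15) → 0.11133 - 0.00000j. Real part: 0.111326

0.111326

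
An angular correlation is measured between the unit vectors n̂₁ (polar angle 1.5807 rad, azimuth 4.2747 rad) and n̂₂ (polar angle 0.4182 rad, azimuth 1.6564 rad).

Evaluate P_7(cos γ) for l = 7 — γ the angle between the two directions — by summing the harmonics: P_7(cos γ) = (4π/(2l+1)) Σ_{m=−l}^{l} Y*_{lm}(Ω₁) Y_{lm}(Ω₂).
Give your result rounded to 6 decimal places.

0.108045

Addition theorem: P_7(cos γ) = (4π/15) Σ_m Y*_{lm}(Ω₁) Y_{lm}(Ω₂), m = −7…7:
  m=-7: Y*=0.03884 - 0.49836j  Y=0.00051 + 0.00075j  product 0.00039 - 0.00023j
  m=-6: Y*=-0.01612 - 0.00913j  Y=-0.00668 + 0.00377j  product 0.00014 + 0.00000j
  m=-5: Y*=0.29868 - 0.21217j  Y=-0.01658 - 0.03635j  product -0.01266 - 0.00734j
  m=-4: Y*=-0.00390 - 0.02144j  Y=0.13499 - 0.04812j  product -0.00156 - 0.00271j
  m=-3: Y*=0.32020 + 0.08440j  Y=0.08960 + 0.34120j  product -0.00011 + 0.11681j
  m=-2: Y*=0.01488 - 0.01783j  Y=-0.53123 + 0.09185j  product -0.00627 + 0.01084j
  m=-1: Y*=0.13500 + 0.28848j  Y=-0.02743 - 0.31969j  product 0.08852 - 0.05107j
  m=+0: Y*=0.02365 + 0.00000j  Y=-0.33644 + 0.00000j  product -0.00796 + 0.00000j
  m=+1: Y*=-0.13500 + 0.28848j  Y=0.02743 - 0.31969j  product 0.08852 + 0.05107j
  m=+2: Y*=0.01488 + 0.01783j  Y=-0.53123 - 0.09185j  product -0.00627 - 0.01084j
  m=+3: Y*=-0.32020 + 0.08440j  Y=-0.08960 + 0.34120j  product -0.00011 - 0.11681j
  m=+4: Y*=-0.00390 + 0.02144j  Y=0.13499 + 0.04812j  product -0.00156 + 0.00271j
  m=+5: Y*=-0.29868 - 0.21217j  Y=0.01658 - 0.03635j  product -0.01266 + 0.00734j
  m=+6: Y*=-0.01612 + 0.00913j  Y=-0.00668 - 0.00377j  product 0.00014 - 0.00000j
  m=+7: Y*=-0.03884 - 0.49836j  Y=-0.00051 + 0.00075j  product 0.00039 + 0.00023j
Σ over m = 0.12897 - 0.00000j; ×(4π/15) → 0.10805 - 0.00000j. Real part: 0.108045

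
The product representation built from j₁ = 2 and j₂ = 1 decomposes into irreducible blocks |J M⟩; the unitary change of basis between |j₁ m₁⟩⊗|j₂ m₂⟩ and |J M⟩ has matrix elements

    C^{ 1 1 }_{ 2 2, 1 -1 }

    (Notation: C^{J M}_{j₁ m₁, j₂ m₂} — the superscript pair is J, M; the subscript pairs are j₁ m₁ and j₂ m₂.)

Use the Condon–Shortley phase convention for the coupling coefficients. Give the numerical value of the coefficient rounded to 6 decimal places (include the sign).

j₁+j₂−J=2  J+j₁−j₂=2  J−j₁+j₂=0  j₁+j₂+J+1=5
(j₁±m₁, j₂±m₂, J±M) = (4,0,0,2,2,0)
P² = 48/5
sum k=0..0:
  [0] +1/4 = 1/4
S = 1/4
C² = P²·S² = 3/5 ; C = +0.774597

+0.774597  (= +√(3/5))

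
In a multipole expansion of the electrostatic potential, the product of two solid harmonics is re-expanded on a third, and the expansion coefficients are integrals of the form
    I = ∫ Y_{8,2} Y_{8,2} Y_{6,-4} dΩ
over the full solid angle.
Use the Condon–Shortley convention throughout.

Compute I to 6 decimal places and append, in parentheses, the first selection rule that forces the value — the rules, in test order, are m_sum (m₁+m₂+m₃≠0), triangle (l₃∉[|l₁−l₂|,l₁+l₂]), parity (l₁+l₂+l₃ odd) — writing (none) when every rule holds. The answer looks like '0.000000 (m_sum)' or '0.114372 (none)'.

Checks pass: Σm=0; 22 even; l₃=6∈[0,16].
(2·8+1)(2·8+1)(2·6+1) = 3757
Δ: 10! 6! 6! / 23! → 1/13742520792
sum: t=2:+1/41803776000 t=3:−1/435456000 t=4:+1/39813120 t=5:−1/18662400 t=6:+1/39813120 t=7:−1/435456000 t=8:+1/41803776000 = -11/1393459200
3j²(8 8 6; 0 0 0) = Δ·Π!·Σ² = 600/96577  (sign -1)
sum: t=4:+1/597196800 t=5:−1/207360000 t=6:+1/597196800 = -11/7464960000
3j²(8 8 6; 2 2 -4) = Δ·Π!·Σ² = 756/96577  (sign -1)
combine: 4πI² = 3757·600/96577·756/96577 = 453600/2482597
take √, sign +1: I = 0.12058089
No selection rule forces the value: the integral is nonzero (none).

0.120581 (none)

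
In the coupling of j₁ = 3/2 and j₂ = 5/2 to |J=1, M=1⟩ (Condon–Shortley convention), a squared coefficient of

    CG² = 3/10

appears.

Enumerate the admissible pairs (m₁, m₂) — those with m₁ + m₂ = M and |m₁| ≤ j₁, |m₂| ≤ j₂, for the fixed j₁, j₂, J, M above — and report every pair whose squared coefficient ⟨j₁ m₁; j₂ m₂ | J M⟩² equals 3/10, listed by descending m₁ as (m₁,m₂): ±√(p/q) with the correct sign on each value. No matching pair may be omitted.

(-1/2,3/2): +√(3/10)

Admissible pairs with m₁+m₂ = M = 1: (-3/2,5/2), (-1/2,3/2), (1/2,1/2), (3/2,-1/2)
  (m₁,m₂)=(3/2,-1/2): CG² = 1/20, CG = +√(1/20)
  (m₁,m₂)=(1/2,1/2): CG² = 3/20, CG = −√(3/20)
  (m₁,m₂)=(-1/2,3/2): CG² = 3/10, CG = +√(3/10)   ← matches the target
  (m₁,m₂)=(-3/2,5/2): CG² = 1/2, CG = −√(1/2)
Pairs with CG² = 3/10: (-1/2,3/2): +√(3/10)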